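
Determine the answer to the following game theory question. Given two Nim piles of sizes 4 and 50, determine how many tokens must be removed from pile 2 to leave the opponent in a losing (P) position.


Piles: 4 and 50
Current XOR: 4 XOR 50 = 54 (non-zero, so this is an N-position).
To make the XOR zero, we need to find a move that balances the piles.
For pile 2 (size 50): target = 50 XOR 54 = 4
We reduce pile 2 from 50 to 4.
Tokens removed: 50 - 4 = 46
Verification: 4 XOR 4 = 0

46


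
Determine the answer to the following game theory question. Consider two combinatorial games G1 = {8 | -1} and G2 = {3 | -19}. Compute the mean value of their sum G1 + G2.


G1 = {8 | -1}, G2 = {3 | -19}
Each is a switch {a | b} with numbers a > b; its mean value is (a + b)/2, and mean value is additive over game sums: m(G1 + G2) = m(G1) + m(G2).
Mean of G1 = (8 + (-1))/2 = 7/2 = 7/2
Mean of G2 = (3 + (-19))/2 = -16/2 = -8
Mean of G1 + G2 = 7/2 + -8 = -9/2

-9/2


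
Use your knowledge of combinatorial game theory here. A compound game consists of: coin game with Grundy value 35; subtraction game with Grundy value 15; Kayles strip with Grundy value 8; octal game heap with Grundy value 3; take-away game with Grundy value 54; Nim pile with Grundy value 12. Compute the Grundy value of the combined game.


By the Sprague-Grundy theorem, the Grundy value of a sum of games is the XOR of individual Grundy values.
coin game: Grundy value = 35. Running XOR: 0 XOR 35 = 35
subtraction game: Grundy value = 15. Running XOR: 35 XOR 15 = 44
Kayles strip: Grundy value = 8. Running XOR: 44 XOR 8 = 36
octal game heap: Grundy value = 3. Running XOR: 36 XOR 3 = 39
take-away game: Grundy value = 54. Running XOR: 39 XOR 54 = 17
Nim pile: Grundy value = 12. Running XOR: 17 XOR 12 = 29
The combined Grundy value is 29.

29


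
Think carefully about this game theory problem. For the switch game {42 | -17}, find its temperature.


The game is {42 | -17}, a switch {a | b} with numbers a > b.
Cooling {a | b} by t gives {a - t | b + t}, which stops being hot when a - t = b + t, i.e. at t = (a - b)/2. So the temperature of a switch is (a - b)/2.
Temperature = (Left option - Right option) / 2
= (42 - (-17)) / 2
= 59 / 2
= 59/2

59/2


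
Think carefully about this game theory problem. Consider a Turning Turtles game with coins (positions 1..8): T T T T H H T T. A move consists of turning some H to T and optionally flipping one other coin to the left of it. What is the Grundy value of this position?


Coins: T T T T H H T T
Key fact: a single head at position k behaves exactly like a Nim heap of size k (turning it to T and optionally flipping a coin at j < k corresponds to moving the heap from k to j, or to 0), and heads combine as a disjunctive sum (two heads at the same place would cancel, matching j XOR j = 0). So the Nim-value is the XOR of the 1-indexed positions of the heads.
Face-up positions (1-indexed): [5, 6]
XOR 0 with 5: 0 XOR 5 = 5
XOR 5 with 6: 5 XOR 6 = 3
Nim-value = 3

3


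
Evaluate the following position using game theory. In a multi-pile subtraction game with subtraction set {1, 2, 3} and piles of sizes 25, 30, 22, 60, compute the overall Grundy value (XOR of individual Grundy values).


Subtraction set: {1, 2, 3}
For this subtraction set, G(n) = n mod 4 (period = max + 1 = 4).
Pile 1 (size 25): G(25) = 25 mod 4 = 1
Pile 2 (size 30): G(30) = 30 mod 4 = 2
Pile 3 (size 22): G(22) = 22 mod 4 = 2
Pile 4 (size 60): G(60) = 60 mod 4 = 0
Total Grundy value = XOR of all: 1 XOR 2 XOR 2 XOR 0 = 1

1


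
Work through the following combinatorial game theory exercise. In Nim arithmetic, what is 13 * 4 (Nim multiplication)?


Nim multiplication is bilinear over XOR: (u XOR v) * w = (u*w) XOR (v*w).
So we split each operand into its bit components and XOR the pairwise Nim products.
13 = 1 + 4 + 8 (as XOR of powers of 2).
4 = 4 (as XOR of powers of 2).
Using the standard Nim-product table on single bits:
  2*2 = 3,   2*4 = 8,   2*8 = 12,
  4*4 = 6,   4*8 = 11,  8*8 = 13,
and  1*x = x (identity), k*l = l*k (commutative).
Pairwise Nim products:
  1 * 4 = 4
  4 * 4 = 6
  8 * 4 = 11
XOR them: 4 XOR 6 XOR 11 = 9.
Result: 13 * 4 = 9 (in Nim).

9


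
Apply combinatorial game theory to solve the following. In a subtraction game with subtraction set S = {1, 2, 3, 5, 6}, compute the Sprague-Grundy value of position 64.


The subtraction set is S = {1, 2, 3, 5, 6}.
G(k) = mex{ G(k - s) : s in S, s <= k }. We compute iteratively: G(0) = 0.
G(1) = mex({0}) = 1
G(2) = mex({0, 1}) = 2
G(3) = mex({0, 1, 2}) = 3
G(4) = mex({1, 2, 3}) = 0
G(5) = mex({0, 2, 3}) = 1
G(6) = mex({0, 1, 3}) = 2
G(7) = mex({0, 1, 2}) = 3
G(8) = mex({1, 2, 3}) = 0
G(9) = mex({0, 2, 3}) = 1
Observe that G(4)..G(9) = 0, 1, 2, 3, 0, 1 repeats G(0)..G(5) = 0, 1, 2, 3, 0, 1.
For k >= max(S) = 6, G(k) is determined by the previous 6 values G(k-6)..G(k-1); a window of 6 consecutive values has recurred shifted by 4, so by induction G(k + 4) = G(k) for all k >= 0: the sequence is periodic from the start with period 4.
One period: G(0..3) = 0, 1, 2, 3.
64 mod 4 = 0, so G(64) = G(0) = 0.

0


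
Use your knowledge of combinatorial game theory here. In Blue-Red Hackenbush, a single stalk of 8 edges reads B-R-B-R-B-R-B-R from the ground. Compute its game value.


Edges (from ground): B-R-B-R-B-R-B-R
By Berlekamp's sign-expansion rule, a Blue-Red Hackenbush stalk has the value of the surreal number whose sign sequence is the edge sequence with B -> + and R -> -.
Sign sequence: +-+-+-+-
Trace the sign expansion in the surreal number tree, starting from 0:
Edge 1: B (sign +) -> bounds (0, +inf), value = 1
Edge 2: R (sign -) -> bounds (0, 1), value = 1/2
Edge 3: B (sign +) -> bounds (1/2, 1), value = 3/4
Edge 4: R (sign -) -> bounds (1/2, 3/4), value = 5/8
Edge 5: B (sign +) -> bounds (5/8, 3/4), value = 11/16
Edge 6: R (sign -) -> bounds (5/8, 11/16), value = 21/32
Edge 7: B (sign +) -> bounds (21/32, 11/16), value = 43/64
Edge 8: R (sign -) -> bounds (21/32, 43/64), value = 85/128
Game value = 85/128

85/128


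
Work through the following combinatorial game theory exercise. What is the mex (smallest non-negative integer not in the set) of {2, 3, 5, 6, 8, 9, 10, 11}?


Set = {2, 3, 5, 6, 8, 9, 10, 11}
0 is NOT in the set. This is the mex.
mex = 0

0


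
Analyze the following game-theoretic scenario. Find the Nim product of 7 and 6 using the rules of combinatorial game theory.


Nim multiplication is bilinear over XOR: (u XOR v) * w = (u*w) XOR (v*w).
So we split each operand into its bit components and XOR the pairwise Nim products.
7 = 1 + 2 + 4 (as XOR of powers of 2).
6 = 2 + 4 (as XOR of powers of 2).
Using the standard Nim-product table on single bits:
  2*2 = 3,   2*4 = 8,   2*8 = 12,
  4*4 = 6,   4*8 = 11,  8*8 = 13,
and  1*x = x (identity), k*l = l*k (commutative).
Pairwise Nim products:
  1 * 2 = 2
  1 * 4 = 4
  2 * 2 = 3
  2 * 4 = 8
  4 * 2 = 8
  4 * 4 = 6
XOR them: 2 XOR 4 XOR 3 XOR 8 XOR 8 XOR 6 = 3.
Result: 7 * 6 = 3 (in Nim).

3


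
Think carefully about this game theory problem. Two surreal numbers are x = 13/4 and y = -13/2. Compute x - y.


x = 13/4, y = -13/2
Converting to common denominator: 4
x = 13/4, y = -26/4
x - y = 13/4 - -13/2 = 39/4

39/4


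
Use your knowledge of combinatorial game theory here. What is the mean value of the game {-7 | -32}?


Game = {-7 | -32}, a switch {a | b} with numbers a > b.
Its thermograph has left wall a - t and right wall b + t, which meet at t = (a - b)/2, where both equal (a + b)/2. So the mast (mean value) is at (a + b)/2.
Mean = (-7 + (-32))/2 = -39/2 = -39/2

-39/2


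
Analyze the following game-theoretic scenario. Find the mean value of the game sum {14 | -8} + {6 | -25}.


G1 = {14 | -8}, G2 = {6 | -25}
Each is a switch {a | b} with numbers a > b; its mean value is (a + b)/2, and mean value is additive over game sums: m(G1 + G2) = m(G1) + m(G2).
Mean of G1 = (14 + (-8))/2 = 6/2 = 3
Mean of G2 = (6 + (-25))/2 = -19/2 = -19/2
Mean of G1 + G2 = 3 + -19/2 = -13/2

-13/2


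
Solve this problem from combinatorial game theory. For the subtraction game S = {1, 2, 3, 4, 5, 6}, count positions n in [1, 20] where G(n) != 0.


Subtraction set S = {1, 2, 3, 4, 5, 6}, so G(n) = n mod 7.
G(n) = 0 when n is a multiple of 7.
Multiples of 7 in [1, 20]: 2
N-positions (nonzero Grundy) = 20 - 2 = 18

18


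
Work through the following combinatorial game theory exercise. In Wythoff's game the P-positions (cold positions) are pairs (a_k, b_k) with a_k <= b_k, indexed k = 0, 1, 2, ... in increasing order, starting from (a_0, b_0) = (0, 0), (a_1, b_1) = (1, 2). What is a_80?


By Wythoff's theorem, a_k = floor(k * phi) and b_k = floor(k * phi^2) = a_k + k, where phi = (1 + sqrt(5))/2 is the golden ratio.
phi = (1 + sqrt(5))/2 = 1.618034
k = 80
k * phi = 80 * 1.618034 = 129.442719
a_80 = floor(k * phi) = 129

129


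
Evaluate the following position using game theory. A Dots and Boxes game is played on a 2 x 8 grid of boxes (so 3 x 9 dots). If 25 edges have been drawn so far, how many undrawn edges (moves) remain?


Grid: 2 x 8 boxes, i.e. 3 rows and 9 columns of dots.
Horizontal edges: (rows + 1) * cols = 3 * 8 = 24
Vertical edges: rows * (cols + 1) = 2 * 9 = 18
Total edges: 24 + 18 = 42
Edges drawn: 25
Remaining: 42 - 25 = 17

17


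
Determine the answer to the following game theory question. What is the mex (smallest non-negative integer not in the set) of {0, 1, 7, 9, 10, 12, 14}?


Set = {0, 1, 7, 9, 10, 12, 14}
0 is in the set.
1 is in the set.
2 is NOT in the set. This is the mex.
mex = 2

2


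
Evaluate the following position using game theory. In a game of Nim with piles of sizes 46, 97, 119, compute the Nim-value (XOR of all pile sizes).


We need the XOR (exclusive or) of all pile sizes.
After XOR-ing pile 1 (size 46): 0 XOR 46 = 46
After XOR-ing pile 2 (size 97): 46 XOR 97 = 79
After XOR-ing pile 3 (size 119): 79 XOR 119 = 56
The Nim-value of this position is 56.

56


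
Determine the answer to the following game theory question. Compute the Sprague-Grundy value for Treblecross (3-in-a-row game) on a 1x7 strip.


Treblecross: place X on empty cells; 3-in-a-row wins.
Playing within two cells of an existing X lets the opponent win at once, so sensible play treats the cells i-2..i+2 around each X as dead. The player left with no safe cell loses, so this is a normal-play take-away game on strips of safe cells.
Placing X at cell i (0-indexed) of a strip of k safe cells leaves independent strips of sizes max(0, i-2) and max(0, k-i-3). Hence G(k) = mex{ G(max(0,i-2)) XOR G(max(0,k-i-3)) : 0 <= i < k }, with G(0) = 0.
G(1): splits (0,0):0^0=0 -> mex({0}) = 1
G(2): splits (0,0):0^0=0 -> mex({0}) = 1
G(3): splits (0,0):0^0=0 -> mex({0}) = 1
G(4): splits (0,1):0^1=1 (0,0):0^0=0 -> mex({0, 1}) = 2
G(5): splits (0,2):0^1=1 (0,1):0^1=1 (0,0):0^0=0 -> mex({0, 1}) = 2
G(6) = mex({1}) = 0
G(7) = mex({0, 1, 2}) = 3
Therefore G(7) = 3.

3


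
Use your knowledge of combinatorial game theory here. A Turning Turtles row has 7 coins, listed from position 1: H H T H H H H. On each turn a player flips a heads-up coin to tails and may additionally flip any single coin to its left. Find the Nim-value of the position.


Coins: H H T H H H H
Key fact: a single head at position k behaves exactly like a Nim heap of size k (turning it to T and optionally flipping a coin at j < k corresponds to moving the heap from k to j, or to 0), and heads combine as a disjunctive sum (two heads at the same place would cancel, matching j XOR j = 0). So the Nim-value is the XOR of the 1-indexed positions of the heads.
Face-up positions (1-indexed): [1, 2, 4, 5, 6, 7]
XOR 0 with 1: 0 XOR 1 = 1
XOR 1 with 2: 1 XOR 2 = 3
XOR 3 with 4: 3 XOR 4 = 7
XOR 7 with 5: 7 XOR 5 = 2
XOR 2 with 6: 2 XOR 6 = 4
XOR 4 with 7: 4 XOR 7 = 3
Nim-value = 3

3


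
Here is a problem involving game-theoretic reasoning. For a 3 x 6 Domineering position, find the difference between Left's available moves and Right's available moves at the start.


Board is 3 x 6 (rows x cols).
Left (vertical) placements: (rows-1) * cols = 2 * 6 = 12
Right (horizontal) placements: rows * (cols-1) = 3 * 5 = 15
Advantage = Left - Right = 12 - 15 = -3

-3


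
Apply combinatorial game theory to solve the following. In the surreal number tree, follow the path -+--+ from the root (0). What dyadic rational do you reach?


Sign expansion: -+--+
Rule: track bounds (lo, hi), initially (-inf, +inf). On '+', the current value becomes lo and we move to the simplest number in (value, hi): value + 1 if hi = +inf, otherwise the midpoint (value + hi)/2. On '-', the current value becomes hi and we move to value - 1 if lo = -inf, otherwise the midpoint (lo + value)/2.
Start at 0.
Step 1: sign = -, move left. Bounds: (-inf, 0). Value = -1
Step 2: sign = +, move right. Bounds: (-1, 0). Value = -1/2
Step 3: sign = -, move left. Bounds: (-1, -1/2). Value = -3/4
Step 4: sign = -, move left. Bounds: (-1, -3/4). Value = -7/8
Step 5: sign = +, move right. Bounds: (-7/8, -3/4). Value = -13/16
The surreal number with sign expansion -+--+ is -13/16.

-13/16


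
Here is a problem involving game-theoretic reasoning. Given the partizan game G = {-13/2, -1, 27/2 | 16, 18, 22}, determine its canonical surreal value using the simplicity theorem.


Left options: {-13/2, -1, 27/2}, max = 27/2
Right options: {16, 18, 22}, min = 16
All options are numbers and max(Left) < min(Right), so by the simplicity theorem the value is the simplest (earliest-born) number strictly between 27/2 and 16.
Integers 14 through 15 all lie strictly between 27/2 and 16.
Among integers, the simplest (lowest birthday = smallest |n|; 0 is born on day 0, +-n on day n) is 14.
No non-integer in the interval can be simpler: if x is a non-integer in the interval, then floor(x) or ceil(x) also lies in the interval (the interval contains an integer), and both are proper prefixes of x's sign expansion, i.e. born earlier. So the game value is 14.
Game value = 14

14


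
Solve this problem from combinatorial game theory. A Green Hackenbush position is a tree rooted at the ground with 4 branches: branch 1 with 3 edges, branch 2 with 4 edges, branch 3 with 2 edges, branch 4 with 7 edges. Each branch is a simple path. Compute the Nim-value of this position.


The tree has 4 branches from the ground vertex.
In Green Hackenbush, the Nim-value of a simple path of length k is k.
Branch 1: length 3, Nim-value = 3
Branch 2: length 4, Nim-value = 4
Branch 3: length 2, Nim-value = 2
Branch 4: length 7, Nim-value = 7
Total Nim-value = XOR of all branch values:
0 XOR 3 = 3
3 XOR 4 = 7
7 XOR 2 = 5
5 XOR 7 = 2
Nim-value of the tree = 2

2


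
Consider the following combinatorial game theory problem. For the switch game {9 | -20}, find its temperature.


The game is {9 | -20}, a switch {a | b} with numbers a > b.
Cooling {a | b} by t gives {a - t | b + t}, which stops being hot when a - t = b + t, i.e. at t = (a - b)/2. So the temperature of a switch is (a - b)/2.
Temperature = (Left option - Right option) / 2
= (9 - (-20)) / 2
= 29 / 2
= 29/2

29/2


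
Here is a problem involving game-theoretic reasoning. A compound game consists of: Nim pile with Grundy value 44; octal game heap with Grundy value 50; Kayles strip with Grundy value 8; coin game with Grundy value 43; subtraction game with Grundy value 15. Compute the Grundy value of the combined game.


By the Sprague-Grundy theorem, the Grundy value of a sum of games is the XOR of individual Grundy values.
Nim pile: Grundy value = 44. Running XOR: 0 XOR 44 = 44
octal game heap: Grundy value = 50. Running XOR: 44 XOR 50 = 30
Kayles strip: Grundy value = 8. Running XOR: 30 XOR 8 = 22
coin game: Grundy value = 43. Running XOR: 22 XOR 43 = 61
subtraction game: Grundy value = 15. Running XOR: 61 XOR 15 = 50
The combined Grundy value is 50.

50


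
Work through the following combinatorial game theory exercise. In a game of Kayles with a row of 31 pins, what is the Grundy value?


Kayles: a move removes 1 or 2 adjacent pins from a contiguous row.
Removing pins from a row of k leaves two independent rows (a, b) with a + b = k - 1 (one pin) or a + b = k - 2 (two pins); an end removal gives a = 0.
By Sprague-Grundy, G(k) = mex{ G(a) XOR G(b) } over all these splits. G(0) = 0.
G(1): splits (0,0):0^0=0 -> mex({0}) = 1
G(2): splits (0,1):0^1=1 (0,0):0^0=0 -> mex({0, 1}) = 2
G(3): splits (0,2):0^2=2 (1,1):1^1=0 (0,1):0^1=1 -> mex({0, 1, 2}) = 3
G(4): splits (0,3):0^3=3 (1,2):1^2=3 (0,2):0^2=2 (1,1):1^1=0 -> mex({0, 2, 3}) = 1
G(5): splits (0,4):0^1=1 (1,3):1^3=2 (2,2):2^2=0 (0,3):0^3=3 (1,2):1^2=3 -> mex({0, 1, 2, 3}) = 4
G(6) = mex({0, 1, 2, 4}) = 3
G(7) = mex({0, 1, 3, 4, 5}) = 2
G(8) = mex({0, 2, 3, 5, 6}) = 1
G(9) = mex({0, 1, 2, 3, 6, 7}) = 4
G(10) = mex({0, 1, 3, 4, 5, 7}) = 2
G(11) = mex({0, 1, 2, 3, 4, 5}) = 6
G(12) = mex({0, 1, 2, 3, 5, 6, 7}) = 4
G(13) = mex({0, 2, 3, 4, 6, 7}) = 1
G(14) = mex({0, 1, 4, 5, 6, 7}) = 2
G(15) = mex({0, 1, 2, 3, 4, 5, 6}) = 7
G(16) = mex({0, 2, 3, 5, 6, 7}) = 1
G(17) = mex({0, 1, 2, 3, 5, 6, 7}) = 4
G(18) = mex({0, 1, 2, 4, 5, 6}) = 3
G(19) = mex({0, 1, 3, 4, 5, 7}) = 2
G(20) = mex({0, 2, 3, 4, 5, 6, 7}) = 1
G(21) = mex({0, 1, 2, 3, 5, 6, 7}) = 4
G(22) = mex({0, 1, 2, 3, 4, 5, 7}) = 6
G(23) = mex({0, 1, 2, 3, 4, 5, 6}) = 7
G(24) = mex({0, 1, 2, 3, 5, 6, 7}) = 4
G(25) = mex({0, 2, 3, 4, 6, 7}) = 1
G(26) = mex({0, 1, 3, 4, 5, 6, 7}) = 2
G(27) = mex({0, 1, 2, 3, 4, 5, 6, 7}) = 8
G(28) = mex({0, 1, 2, 3, 4, 6, 7, 8}) = 5
G(29) = mex({0, 1, 2, 3, 5, 6, 7, 8, 9}) = 4
G(30) = mex({0, 1, 2, 3, 4, 5, 6, 9, 10}) = 7
G(31) = mex({0, 1, 3, 4, 5, 7, 10, 11}) = 2
Therefore G(31) = 2.

2


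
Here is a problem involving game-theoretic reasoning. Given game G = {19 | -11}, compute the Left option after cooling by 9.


Original game: {19 | -11} (a switch {a | b} with a > b).
Cooling by t (for t below the temperature (a - b)/2 = 15) taxes each move by t: {a | b} cooled by t is {a - t | b + t}.
Cooling amount: t = 9
Cooled Left option: 19 - 9 = 10
Cooled Right option: -11 + 9 = -2
Cooled game: {10 | -2}
Left option = 10

10


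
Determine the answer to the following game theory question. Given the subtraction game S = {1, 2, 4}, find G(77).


The subtraction set is S = {1, 2, 4}.
G(k) = mex{ G(k - s) : s in S, s <= k }. We compute iteratively: G(0) = 0.
G(1) = mex({0}) = 1
G(2) = mex({0, 1}) = 2
G(3) = mex({1, 2}) = 0
G(4) = mex({0, 2}) = 1
G(5) = mex({0, 1}) = 2
G(6) = mex({1, 2}) = 0
Observe that G(3)..G(6) = 0, 1, 2, 0 repeats G(0)..G(3) = 0, 1, 2, 0.
For k >= max(S) = 4, G(k) is determined by the previous 4 values G(k-4)..G(k-1); a window of 4 consecutive values has recurred shifted by 3, so by induction G(k + 3) = G(k) for all k >= 0: the sequence is periodic from the start with period 3.
One period: G(0..2) = 0, 1, 2.
77 mod 3 = 2, so G(77) = G(2) = 2.

2


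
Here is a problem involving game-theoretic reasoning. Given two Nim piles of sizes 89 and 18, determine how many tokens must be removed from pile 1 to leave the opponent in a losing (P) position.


Piles: 89 and 18
Current XOR: 89 XOR 18 = 75 (non-zero, so this is an N-position).
To make the XOR zero, we need to find a move that balances the piles.
For pile 1 (size 89): target = 89 XOR 75 = 18
We reduce pile 1 from 89 to 18.
Tokens removed: 89 - 18 = 71
Verification: 18 XOR 18 = 0

71


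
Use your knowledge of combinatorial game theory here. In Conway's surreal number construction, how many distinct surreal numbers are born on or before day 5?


Day 0: {|} = 0 is born. Count = 1.
Day n: the number of surreal numbers born by day n is 2^(n+1) - 1.
By day 0: 2^1 - 1 = 1
By day 1: 2^2 - 1 = 3
By day 2: 2^3 - 1 = 7
By day 3: 2^4 - 1 = 15
By day 4: 2^5 - 1 = 31
By day 5: 2^6 - 1 = 63
By day 5: 63 surreal numbers.

63


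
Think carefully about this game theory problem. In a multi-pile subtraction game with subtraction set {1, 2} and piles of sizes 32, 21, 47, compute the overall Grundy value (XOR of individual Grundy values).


Subtraction set: {1, 2}
For this subtraction set, G(n) = n mod 3 (period = max + 1 = 3).
Pile 1 (size 32): G(32) = 32 mod 3 = 2
Pile 2 (size 21): G(21) = 21 mod 3 = 0
Pile 3 (size 47): G(47) = 47 mod 3 = 2
Total Grundy value = XOR of all: 2 XOR 0 XOR 2 = 0

0


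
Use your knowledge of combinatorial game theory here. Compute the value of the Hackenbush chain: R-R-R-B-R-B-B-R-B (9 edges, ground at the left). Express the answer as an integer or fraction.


Edges (from ground): R-R-R-B-R-B-B-R-B
By Berlekamp's sign-expansion rule, a Blue-Red Hackenbush stalk has the value of the surreal number whose sign sequence is the edge sequence with B -> + and R -> -.
Sign sequence: ---+-++-+
Trace the sign expansion in the surreal number tree, starting from 0:
Edge 1: R (sign -) -> bounds (-inf, 0), value = -1
Edge 2: R (sign -) -> bounds (-inf, -1), value = -2
Edge 3: R (sign -) -> bounds (-inf, -2), value = -3
Edge 4: B (sign +) -> bounds (-3, -2), value = -5/2
Edge 5: R (sign -) -> bounds (-3, -5/2), value = -11/4
Edge 6: B (sign +) -> bounds (-11/4, -5/2), value = -21/8
Edge 7: B (sign +) -> bounds (-21/8, -5/2), value = -41/16
Edge 8: R (sign -) -> bounds (-21/8, -41/16), value = -83/32
Edge 9: B (sign +) -> bounds (-83/32, -41/16), value = -165/64
Game value = -165/64

-165/64


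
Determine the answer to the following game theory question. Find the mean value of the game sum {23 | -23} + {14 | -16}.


G1 = {23 | -23}, G2 = {14 | -16}
Each is a switch {a | b} with numbers a > b; its mean value is (a + b)/2, and mean value is additive over game sums: m(G1 + G2) = m(G1) + m(G2).
Mean of G1 = (23 + (-23))/2 = 0/2 = 0
Mean of G2 = (14 + (-16))/2 = -2/2 = -1
Mean of G1 + G2 = 0 + -1 = -1

-1


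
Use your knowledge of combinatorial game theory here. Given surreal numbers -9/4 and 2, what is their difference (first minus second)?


x = -9/4, y = 2
Converting to common denominator: 4
x = -9/4, y = 8/4
x - y = -9/4 - 2 = -17/4

-17/4


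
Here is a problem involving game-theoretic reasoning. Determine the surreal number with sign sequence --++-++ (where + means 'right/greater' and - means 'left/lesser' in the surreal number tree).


Sign expansion: --++-++
Rule: track bounds (lo, hi), initially (-inf, +inf). On '+', the current value becomes lo and we move to the simplest number in (value, hi): value + 1 if hi = +inf, otherwise the midpoint (value + hi)/2. On '-', the current value becomes hi and we move to value - 1 if lo = -inf, otherwise the midpoint (lo + value)/2.
Start at 0.
Step 1: sign = -, move left. Bounds: (-inf, 0). Value = -1
Step 2: sign = -, move left. Bounds: (-inf, -1). Value = -2
Step 3: sign = +, move right. Bounds: (-2, -1). Value = -3/2
Step 4: sign = +, move right. Bounds: (-3/2, -1). Value = -5/4
Step 5: sign = -, move left. Bounds: (-3/2, -5/4). Value = -11/8
Step 6: sign = +, move right. Bounds: (-11/8, -5/4). Value = -21/16
Step 7: sign = +, move right. Bounds: (-21/16, -5/4). Value = -41/32
The surreal number with sign expansion --++-++ is -41/32.

-41/32


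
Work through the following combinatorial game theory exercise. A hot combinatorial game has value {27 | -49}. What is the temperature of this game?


The game is {27 | -49}, a switch {a | b} with numbers a > b.
Cooling {a | b} by t gives {a - t | b + t}, which stops being hot when a - t = b + t, i.e. at t = (a - b)/2. So the temperature of a switch is (a - b)/2.
Temperature = (Left option - Right option) / 2
= (27 - (-49)) / 2
= 76 / 2
= 38

38


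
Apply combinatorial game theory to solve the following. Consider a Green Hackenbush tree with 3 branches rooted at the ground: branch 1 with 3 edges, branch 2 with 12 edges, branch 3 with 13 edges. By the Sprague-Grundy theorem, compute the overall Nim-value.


The tree has 3 branches from the ground vertex.
In Green Hackenbush, the Nim-value of a simple path of length k is k.
Branch 1: length 3, Nim-value = 3
Branch 2: length 12, Nim-value = 12
Branch 3: length 13, Nim-value = 13
Total Nim-value = XOR of all branch values:
0 XOR 3 = 3
3 XOR 12 = 15
15 XOR 13 = 2
Nim-value of the tree = 2

2


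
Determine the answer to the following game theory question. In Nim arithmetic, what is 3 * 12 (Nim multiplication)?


Nim multiplication is bilinear over XOR: (u XOR v) * w = (u*w) XOR (v*w).
So we split each operand into its bit components and XOR the pairwise Nim products.
3 = 1 + 2 (as XOR of powers of 2).
12 = 4 + 8 (as XOR of powers of 2).
Using the standard Nim-product table on single bits:
  2*2 = 3,   2*4 = 8,   2*8 = 12,
  4*4 = 6,   4*8 = 11,  8*8 = 13,
and  1*x = x (identity), k*l = l*k (commutative).
Pairwise Nim products:
  1 * 4 = 4
  1 * 8 = 8
  2 * 4 = 8
  2 * 8 = 12
XOR them: 4 XOR 8 XOR 8 XOR 12 = 8.
Result: 3 * 12 = 8 (in Nim).

8


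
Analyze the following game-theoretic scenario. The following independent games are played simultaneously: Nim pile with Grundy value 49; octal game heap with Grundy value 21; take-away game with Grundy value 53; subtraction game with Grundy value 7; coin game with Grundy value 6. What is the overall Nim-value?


By the Sprague-Grundy theorem, the Grundy value of a sum of games is the XOR of individual Grundy values.
Nim pile: Grundy value = 49. Running XOR: 0 XOR 49 = 49
octal game heap: Grundy value = 21. Running XOR: 49 XOR 21 = 36
take-away game: Grundy value = 53. Running XOR: 36 XOR 53 = 17
subtraction game: Grundy value = 7. Running XOR: 17 XOR 7 = 22
coin game: Grundy value = 6. Running XOR: 22 XOR 6 = 16
The combined Grundy value is 16.

16


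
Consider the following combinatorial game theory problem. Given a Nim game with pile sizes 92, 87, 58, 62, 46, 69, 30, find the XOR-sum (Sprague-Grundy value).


We need the XOR (exclusive or) of all pile sizes.
After XOR-ing pile 1 (size 92): 0 XOR 92 = 92
After XOR-ing pile 2 (size 87): 92 XOR 87 = 11
After XOR-ing pile 3 (size 58): 11 XOR 58 = 49
After XOR-ing pile 4 (size 62): 49 XOR 62 = 15
After XOR-ing pile 5 (size 46): 15 XOR 46 = 33
After XOR-ing pile 6 (size 69): 33 XOR 69 = 100
After XOR-ing pile 7 (size 30): 100 XOR 30 = 122
The Nim-value of this position is 122.

122


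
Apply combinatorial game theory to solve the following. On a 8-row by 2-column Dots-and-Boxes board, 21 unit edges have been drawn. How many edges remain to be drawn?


Grid: 8 x 2 boxes, i.e. 9 rows and 3 columns of dots.
Horizontal edges: (rows + 1) * cols = 9 * 2 = 18
Vertical edges: rows * (cols + 1) = 8 * 3 = 24
Total edges: 18 + 24 = 42
Edges drawn: 21
Remaining: 42 - 21 = 21

21


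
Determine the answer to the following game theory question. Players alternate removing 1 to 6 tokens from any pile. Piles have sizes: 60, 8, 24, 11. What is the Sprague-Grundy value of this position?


Subtraction set: {1, 2, 3, 4, 5, 6}
For this subtraction set, G(n) = n mod 7 (period = max + 1 = 7).
Pile 1 (size 60): G(60) = 60 mod 7 = 4
Pile 2 (size 8): G(8) = 8 mod 7 = 1
Pile 3 (size 24): G(24) = 24 mod 7 = 3
Pile 4 (size 11): G(11) = 11 mod 7 = 4
Total Grundy value = XOR of all: 4 XOR 1 XOR 3 XOR 4 = 2

2


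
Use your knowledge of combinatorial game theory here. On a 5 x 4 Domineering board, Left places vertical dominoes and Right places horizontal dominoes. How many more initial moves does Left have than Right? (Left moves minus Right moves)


Board is 5 x 4 (rows x cols).
Left (vertical) placements: (rows-1) * cols = 4 * 4 = 16
Right (horizontal) placements: rows * (cols-1) = 5 * 3 = 15
Advantage = Left - Right = 16 - 15 = 1

1


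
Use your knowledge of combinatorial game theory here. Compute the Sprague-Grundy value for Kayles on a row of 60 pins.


Kayles: a move removes 1 or 2 adjacent pins from a contiguous row.
Removing pins from a row of k leaves two independent rows (a, b) with a + b = k - 1 (one pin) or a + b = k - 2 (two pins); an end removal gives a = 0.
By Sprague-Grundy, G(k) = mex{ G(a) XOR G(b) } over all these splits. G(0) = 0.
G(1): splits (0,0):0^0=0 -> mex({0}) = 1
G(2): splits (0,1):0^1=1 (0,0):0^0=0 -> mex({0, 1}) = 2
G(3): splits (0,2):0^2=2 (1,1):1^1=0 (0,1):0^1=1 -> mex({0, 1, 2}) = 3
G(4): splits (0,3):0^3=3 (1,2):1^2=3 (0,2):0^2=2 (1,1):1^1=0 -> mex({0, 2, 3}) = 1
G(5): splits (0,4):0^1=1 (1,3):1^3=2 (2,2):2^2=0 (0,3):0^3=3 (1,2):1^2=3 -> mex({0, 1, 2, 3}) = 4
G(6) = mex({0, 1, 2, 4}) = 3
G(7) = mex({0, 1, 3, 4, 5}) = 2
G(8) = mex({0, 2, 3, 5, 6}) = 1
G(9) = mex({0, 1, 2, 3, 6, 7}) = 4
G(10) = mex({0, 1, 3, 4, 5, 7}) = 2
G(11) = mex({0, 1, 2, 3, 4, 5}) = 6
G(12) = mex({0, 1, 2, 3, 5, 6, 7}) = 4
G(13) = mex({0, 2, 3, 4, 6, 7}) = 1
G(14) = mex({0, 1, 4, 5, 6, 7}) = 2
G(15) = mex({0, 1, 2, 3, 4, 5, 6}) = 7
G(16) = mex({0, 2, 3, 5, 6, 7}) = 1
G(17) = mex({0, 1, 2, 3, 5, 6, 7}) = 4
G(18) = mex({0, 1, 2, 4, 5, 6}) = 3
G(19) = mex({0, 1, 3, 4, 5, 7}) = 2
G(20) = mex({0, 2, 3, 4, 5, 6, 7}) = 1
G(21) = mex({0, 1, 2, 3, 5, 6, 7}) = 4
G(22) = mex({0, 1, 2, 3, 4, 5, 7}) = 6
G(23) = mex({0, 1, 2, 3, 4, 5, 6}) = 7
G(24) = mex({0, 1, 2, 3, 5, 6, 7}) = 4
G(25) = mex({0, 2, 3, 4, 6, 7}) = 1
G(26) = mex({0, 1, 3, 4, 5, 6, 7}) = 2
G(27) = mex({0, 1, 2, 3, 4, 5, 6, 7}) = 8
G(28) = mex({0, 1, 2, 3, 4, 6, 7, 8}) = 5
G(29) = mex({0, 1, 2, 3, 5, 6, 7, 8, 9}) = 4
G(30) = mex({0, 1, 2, 3, 4, 5, 6, 9, 10}) = 7
G(31) = mex({0, 1, 3, 4, 5, 7, 10, 11}) = 2
G(32) = mex({0, 2, 3, 4, 5, 6, 7, 9, 11}) = 1
G(33) = mex({0, 1, 2, 3, 4, 5, 6, 7, 9, 12}) = 8
G(34) = mex({0, 1, 2, 3, 4, 5, 7, 8, 11, 12}) = 6
G(35) = mex({0, 1, 2, 3, 4, 5, 6, 8, 9, 10, 11}) = 7
G(36) = mex({0, 1, 2, 3, 5, 6, 7, 9, 10}) = 4
G(37) = mex({0, 2, 3, 4, 6, 7, 9, 10, 11, 12}) = 1
G(38) = mex({0, 1, 3, 4, 5, 6, 7, 9, 10, 11, 12}) = 2
G(39) = mex({0, 1, 2, 4, 5, 6, 7, 9, 10, 12, 14}) = 3
G(40) = mex({0, 2, 3, 4, 6, 7, 11, 12, 14}) = 1
G(41) = mex({0, 1, 2, 3, 5, 6, 7, 9, 10, 11, 12}) = 4
G(42) = mex({0, 1, 2, 3, 4, 5, 6, 9, 10}) = 7
G(43) = mex({0, 1, 3, 4, 5, 7, 9, 10, 12, 15}) = 2
G(44) = mex({0, 2, 3, 4, 5, 6, 7, 9, 10, 12, 15}) = 1
G(45) = mex({0, 1, 2, 3, 4, 5, 6, 7, 9, 10, 12, 14}) = 8
G(46) = mex({0, 1, 3, 4, 5, 7, 8, 11, 12, 14}) = 2
G(47) = mex({0, 1, 2, 3, 4, 5, 6, 8, 9, 10, 11, 12}) = 7
G(48) = mex({0, 1, 2, 3, 5, 6, 7, 9, 10}) = 4
G(49) = mex({0, 2, 3, 4, 6, 7, 9, 10, 11, 12, 15}) = 1
G(50) = mex({0, 1, 4, 5, 6, 7, 9, 11, 12, 14, 15}) = 2
G(51) = mex({0, 1, 2, 3, 4, 5, 6, 7, 9, 12, 14, 15}) = 8
G(52) = mex({0, 2, 3, 4, 5, 6, 7, 8, 11, 12, 15}) = 1
G(53) = mex({0, 1, 2, 3, 5, 6, 7, 8, 9, 10, 11, 12}) = 4
G(54) = mex({0, 1, 2, 3, 4, 5, 6, 9, 10}) = 7
G(55) = mex({0, 1, 3, 4, 5, 7, 9, 10, 11, 12}) = 2
G(56) = mex({0, 2, 3, 4, 5, 6, 7, 9, 10, 11, 12, 13, 14}) = 1
G(57) = mex({0, 1, 2, 3, 5, 6, 7, 9, 10, 12, 13, 14, 15}) = 4
G(58) = mex({0, 1, 3, 4, 5, 7, 11, 12, 14, 15}) = 2
G(59) = mex({0, 1, 2, 3, 4, 5, 6, 9, 10, 11, 12, 15}) = 7
G(60) = mex({0, 1, 2, 3, 5, 6, 7, 9, 10}) = 4
Therefore G(60) = 4.

4


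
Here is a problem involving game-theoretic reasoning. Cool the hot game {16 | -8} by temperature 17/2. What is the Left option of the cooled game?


Original game: {16 | -8} (a switch {a | b} with a > b).
Cooling by t (for t below the temperature (a - b)/2 = 12) taxes each move by t: {a | b} cooled by t is {a - t | b + t}.
Cooling amount: t = 17/2
Cooled Left option: 16 - 17/2 = 15/2
Cooled Right option: -8 + 17/2 = 1/2
Cooled game: {15/2 | 1/2}
Left option = 15/2

15/2


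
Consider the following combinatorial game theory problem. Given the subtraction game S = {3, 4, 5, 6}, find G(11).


The subtraction set is S = {3, 4, 5, 6}.
G(k) = mex{ G(k - s) : s in S, s <= k }. We compute iteratively: G(0) = 0.
G(1) = mex({}) = 0
G(2) = mex({}) = 0
G(3) = mex({0}) = 1
G(4) = mex({0}) = 1
G(5) = mex({0}) = 1
G(6) = mex({0, 1}) = 2
G(7) = mex({0, 1}) = 2
G(8) = mex({0, 1}) = 2
G(9) = mex({1, 2}) = 0
G(10) = mex({1, 2}) = 0
G(11) = mex({1, 2}) = 0
Therefore G(11) = 0.

0


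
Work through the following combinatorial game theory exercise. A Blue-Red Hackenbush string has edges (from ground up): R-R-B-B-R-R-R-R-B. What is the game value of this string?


Edges (from ground): R-R-B-B-R-R-R-R-B
By Berlekamp's sign-expansion rule, a Blue-Red Hackenbush stalk has the value of the surreal number whose sign sequence is the edge sequence with B -> + and R -> -.
Sign sequence: --++----+
Trace the sign expansion in the surreal number tree, starting from 0:
Edge 1: R (sign -) -> bounds (-inf, 0), value = -1
Edge 2: R (sign -) -> bounds (-inf, -1), value = -2
Edge 3: B (sign +) -> bounds (-2, -1), value = -3/2
Edge 4: B (sign +) -> bounds (-3/2, -1), value = -5/4
Edge 5: R (sign -) -> bounds (-3/2, -5/4), value = -11/8
Edge 6: R (sign -) -> bounds (-3/2, -11/8), value = -23/16
Edge 7: R (sign -) -> bounds (-3/2, -23/16), value = -47/32
Edge 8: R (sign -) -> bounds (-3/2, -47/32), value = -95/64
Edge 9: B (sign +) -> bounds (-95/64, -47/32), value = -189/128
Game value = -189/128

-189/128


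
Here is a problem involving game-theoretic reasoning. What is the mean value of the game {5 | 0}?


Game = {5 | 0}, a switch {a | b} with numbers a > b.
Its thermograph has left wall a - t and right wall b + t, which meet at t = (a - b)/2, where both equal (a + b)/2. So the mast (mean value) is at (a + b)/2.
Mean = (5 + (0))/2 = 5/2 = 5/2

5/2


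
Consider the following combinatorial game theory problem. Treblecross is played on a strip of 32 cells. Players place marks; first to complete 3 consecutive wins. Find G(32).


Treblecross: place X on empty cells; 3-in-a-row wins.
Playing within two cells of an existing X lets the opponent win at once, so sensible play treats the cells i-2..i+2 around each X as dead. The player left with no safe cell loses, so this is a normal-play take-away game on strips of safe cells.
Placing X at cell i (0-indexed) of a strip of k safe cells leaves independent strips of sizes max(0, i-2) and max(0, k-i-3). Hence G(k) = mex{ G(max(0,i-2)) XOR G(max(0,k-i-3)) : 0 <= i < k }, with G(0) = 0.
G(1): splits (0,0):0^0=0 -> mex({0}) = 1
G(2): splits (0,0):0^0=0 -> mex({0}) = 1
G(3): splits (0,0):0^0=0 -> mex({0}) = 1
G(4): splits (0,1):0^1=1 (0,0):0^0=0 -> mex({0, 1}) = 2
G(5): splits (0,2):0^1=1 (0,1):0^1=1 (0,0):0^0=0 -> mex({0, 1}) = 2
G(6) = mex({1}) = 0
G(7) = mex({0, 1, 2}) = 3
G(8) = mex({0, 1, 2}) = 3
G(9) = mex({0, 2}) = 1
G(10) = mex({0, 2, 3}) = 1
G(11) = mex({0, 3}) = 1
G(12) = mex({1, 3}) = 0
G(13) = mex({0, 1, 2, 3}) = 4
G(14) = mex({0, 1, 2}) = 3
G(15) = mex({0, 1, 2}) = 3
G(16) = mex({0, 1, 2, 4}) = 3
G(17) = mex({0, 1, 3, 4}) = 2
G(18) = mex({0, 1, 3, 4}) = 2
G(19) = mex({0, 1, 3, 5}) = 2
G(20) = mex({0, 1, 2, 3, 5}) = 4
G(21) = mex({0, 1, 2, 3, 5}) = 4
G(22) = mex({1, 2, 6}) = 0
G(23) = mex({0, 1, 2, 3, 4, 6}) = 5
G(24) = mex({0, 1, 2, 3, 4}) = 5
G(25) = mex({0, 1, 3, 4, 7}) = 2
G(26) = mex({0, 1, 3, 4, 5, 7}) = 2
G(27) = mex({0, 1, 3, 5}) = 2
G(28) = mex({0, 1, 2, 5}) = 3
G(29) = mex({0, 1, 2, 4, 5, 6}) = 3
G(30) = mex({1, 2, 4, 6}) = 0
G(31) = mex({0, 1, 2, 3, 4, 6}) = 5
G(32) = mex({1, 2, 3, 4, 7}) = 0
Therefore G(32) = 0.

0


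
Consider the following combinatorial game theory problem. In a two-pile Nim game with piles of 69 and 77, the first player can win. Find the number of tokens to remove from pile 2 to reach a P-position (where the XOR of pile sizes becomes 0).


Piles: 69 and 77
Current XOR: 69 XOR 77 = 8 (non-zero, so this is an N-position).
To make the XOR zero, we need to find a move that balances the piles.
For pile 2 (size 77): target = 77 XOR 8 = 69
We reduce pile 2 from 77 to 69.
Tokens removed: 77 - 69 = 8
Verification: 69 XOR 69 = 0

8


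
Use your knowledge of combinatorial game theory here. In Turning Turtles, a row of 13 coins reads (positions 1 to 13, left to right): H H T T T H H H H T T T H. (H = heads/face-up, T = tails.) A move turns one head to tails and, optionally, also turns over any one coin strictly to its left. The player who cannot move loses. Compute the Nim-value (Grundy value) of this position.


Coins: H H T T T H H H H T T T H
Key fact: a single head at position k behaves exactly like a Nim heap of size k (turning it to T and optionally flipping a coin at j < k corresponds to moving the heap from k to j, or to 0), and heads combine as a disjunctive sum (two heads at the same place would cancel, matching j XOR j = 0). So the Nim-value is the XOR of the 1-indexed positions of the heads.
Face-up positions (1-indexed): [1, 2, 6, 7, 8, 9, 13]
XOR 0 with 1: 0 XOR 1 = 1
XOR 1 with 2: 1 XOR 2 = 3
XOR 3 with 6: 3 XOR 6 = 5
XOR 5 with 7: 5 XOR 7 = 2
XOR 2 with 8: 2 XOR 8 = 10
XOR 10 with 9: 10 XOR 9 = 3
XOR 3 with 13: 3 XOR 13 = 14
Nim-value = 14

14


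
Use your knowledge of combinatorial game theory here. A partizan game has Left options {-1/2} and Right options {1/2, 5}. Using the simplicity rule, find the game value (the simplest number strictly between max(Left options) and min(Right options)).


Left options: {-1/2}, max = -1/2
Right options: {1/2, 5}, min = 1/2
All options are numbers and max(Left) < min(Right), so by the simplicity theorem the value is the simplest (earliest-born) number strictly between -1/2 and 1/2.
The only integer strictly between -1/2 and 1/2 is 0.
No non-integer in the interval can be simpler: if x is a non-integer in the interval, then floor(x) or ceil(x) also lies in the interval (the interval contains an integer), and both are proper prefixes of x's sign expansion, i.e. born earlier. So the game value is 0.
Game value = 0

0


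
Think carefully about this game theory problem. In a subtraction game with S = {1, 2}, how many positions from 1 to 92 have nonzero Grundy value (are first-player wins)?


Subtraction set S = {1, 2}, so G(n) = n mod 3.
G(n) = 0 when n is a multiple of 3.
Multiples of 3 in [1, 92]: 30
N-positions (nonzero Grundy) = 92 - 30 = 62

62


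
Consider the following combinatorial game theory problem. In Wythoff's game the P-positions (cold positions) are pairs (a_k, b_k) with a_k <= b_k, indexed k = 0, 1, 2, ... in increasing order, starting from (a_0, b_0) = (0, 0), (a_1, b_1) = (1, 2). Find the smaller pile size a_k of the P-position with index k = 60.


By Wythoff's theorem, a_k = floor(k * phi) and b_k = floor(k * phi^2) = a_k + k, where phi = (1 + sqrt(5))/2 is the golden ratio.
phi = (1 + sqrt(5))/2 = 1.618034
k = 60
k * phi = 60 * 1.618034 = 97.082039
a_60 = floor(k * phi) = 97

97


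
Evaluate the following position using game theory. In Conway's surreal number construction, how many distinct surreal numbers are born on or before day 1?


Day 0: {|} = 0 is born. Count = 1.
Day n: the number of surreal numbers born by day n is 2^(n+1) - 1.
By day 0: 2^1 - 1 = 1
By day 1: 2^2 - 1 = 3
By day 1: 3 surreal numbers.

3


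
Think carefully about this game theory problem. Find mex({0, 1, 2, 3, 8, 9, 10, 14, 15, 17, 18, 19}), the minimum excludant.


Set = {0, 1, 2, 3, 8, 9, 10, 14, 15, 17, 18, 19}
0 is in the set.
1 is in the set.
2 is in the set.
3 is in the set.
4 is NOT in the set. This is the mex.
mex = 4

4


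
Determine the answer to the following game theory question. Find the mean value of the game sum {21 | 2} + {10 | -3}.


G1 = {21 | 2}, G2 = {10 | -3}
Each is a switch {a | b} with numbers a > b; its mean value is (a + b)/2, and mean value is additive over game sums: m(G1 + G2) = m(G1) + m(G2).
Mean of G1 = (21 + (2))/2 = 23/2 = 23/2
Mean of G2 = (10 + (-3))/2 = 7/2 = 7/2
Mean of G1 + G2 = 23/2 + 7/2 = 15

15


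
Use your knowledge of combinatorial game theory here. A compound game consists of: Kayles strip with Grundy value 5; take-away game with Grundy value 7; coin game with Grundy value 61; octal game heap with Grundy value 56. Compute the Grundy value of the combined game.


By the Sprague-Grundy theorem, the Grundy value of a sum of games is the XOR of individual Grundy values.
Kayles strip: Grundy value = 5. Running XOR: 0 XOR 5 = 5
take-away game: Grundy value = 7. Running XOR: 5 XOR 7 = 2
coin game: Grundy value = 61. Running XOR: 2 XOR 61 = 63
octal game heap: Grundy value = 56. Running XOR: 63 XOR 56 = 7
The combined Grundy value is 7.

7


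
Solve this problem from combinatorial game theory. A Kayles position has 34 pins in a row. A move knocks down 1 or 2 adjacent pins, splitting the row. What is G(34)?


Kayles: a move removes 1 or 2 adjacent pins from a contiguous row.
Removing pins from a row of k leaves two independent rows (a, b) with a + b = k - 1 (one pin) or a + b = k - 2 (two pins); an end removal gives a = 0.
By Sprague-Grundy, G(k) = mex{ G(a) XOR G(b) } over all these splits. G(0) = 0.
G(1): splits (0,0):0^0=0 -> mex({0}) = 1
G(2): splits (0,1):0^1=1 (0,0):0^0=0 -> mex({0, 1}) = 2
G(3): splits (0,2):0^2=2 (1,1):1^1=0 (0,1):0^1=1 -> mex({0, 1, 2}) = 3
G(4): splits (0,3):0^3=3 (1,2):1^2=3 (0,2):0^2=2 (1,1):1^1=0 -> mex({0, 2, 3}) = 1
G(5): splits (0,4):0^1=1 (1,3):1^3=2 (2,2):2^2=0 (0,3):0^3=3 (1,2):1^2=3 -> mex({0, 1, 2, 3}) = 4
G(6) = mex({0, 1, 2, 4}) = 3
G(7) = mex({0, 1, 3, 4, 5}) = 2
G(8) = mex({0, 2, 3, 5, 6}) = 1
G(9) = mex({0, 1, 2, 3, 6, 7}) = 4
G(10) = mex({0, 1, 3, 4, 5, 7}) = 2
G(11) = mex({0, 1, 2, 3, 4, 5}) = 6
G(12) = mex({0, 1, 2, 3, 5, 6, 7}) = 4
G(13) = mex({0, 2, 3, 4, 6, 7}) = 1
G(14) = mex({0, 1, 4, 5, 6, 7}) = 2
G(15) = mex({0, 1, 2, 3, 4, 5, 6}) = 7
G(16) = mex({0, 2, 3, 5, 6, 7}) = 1
G(17) = mex({0, 1, 2, 3, 5, 6, 7}) = 4
G(18) = mex({0, 1, 2, 4, 5, 6}) = 3
G(19) = mex({0, 1, 3, 4, 5, 7}) = 2
G(20) = mex({0, 2, 3, 4, 5, 6, 7}) = 1
G(21) = mex({0, 1, 2, 3, 5, 6, 7}) = 4
G(22) = mex({0, 1, 2, 3, 4, 5, 7}) = 6
G(23) = mex({0, 1, 2, 3, 4, 5, 6}) = 7
G(24) = mex({0, 1, 2, 3, 5, 6, 7}) = 4
G(25) = mex({0, 2, 3, 4, 6, 7}) = 1
G(26) = mex({0, 1, 3, 4, 5, 6, 7}) = 2
G(27) = mex({0, 1, 2, 3, 4, 5, 6, 7}) = 8
G(28) = mex({0, 1, 2, 3, 4, 6, 7, 8}) = 5
G(29) = mex({0, 1, 2, 3, 5, 6, 7, 8, 9}) = 4
G(30) = mex({0, 1, 2, 3, 4, 5, 6, 9, 10}) = 7
G(31) = mex({0, 1, 3, 4, 5, 7, 10, 11}) = 2
G(32) = mex({0, 2, 3, 4, 5, 6, 7, 9, 11}) = 1
G(33) = mex({0, 1, 2, 3, 4, 5, 6, 7, 9, 12}) = 8
G(34) = mex({0, 1, 2, 3, 4, 5, 7, 8, 11, 12}) = 6
Therefore G(34) = 6.

6
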